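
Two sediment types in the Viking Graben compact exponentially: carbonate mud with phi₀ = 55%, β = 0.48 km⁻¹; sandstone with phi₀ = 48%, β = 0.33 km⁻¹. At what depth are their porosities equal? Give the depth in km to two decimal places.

Set phi₀ₐ e^(−βₐZ) = phi₀ᵦ e^(−βᵦZ) ⇒ ln(phi₀ₐ/phi₀ᵦ) = (βₐ − βᵦ)·Z
Z = ln(0.55/0.48) / (0.48 − 0.33) = 0.1361 / 0.15 = 0.908 km

0.91 km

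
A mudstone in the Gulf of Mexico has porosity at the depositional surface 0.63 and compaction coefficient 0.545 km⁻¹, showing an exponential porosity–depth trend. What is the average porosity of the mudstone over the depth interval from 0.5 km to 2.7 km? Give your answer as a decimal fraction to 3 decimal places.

0.279

⟨phi⟩ = (1/(d₂−d₁)) ∫ phi₀ e^(−cd) dd = phi₀·(e^(−c·d₁) − e^(−c·d₂)) / (c·(d₂−d₁))
e^(−0.545×0.5) = 0.7615; e^(−0.545×2.7) = 0.2296
⟨phi⟩ = 0.63 × (0.7615 − 0.2296) / (0.545 × 2.2) = 0.63 × 0.4436 = 0.2795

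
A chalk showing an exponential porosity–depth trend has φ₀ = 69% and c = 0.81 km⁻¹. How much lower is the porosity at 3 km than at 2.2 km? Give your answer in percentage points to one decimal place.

5.5 percentage points

φ(2.2) = 0.69·e^(−0.81×2.2) = 0.1161
φ(3) = 0.69·e^(−0.81×3) = 0.0607
Δφ = 0.1161 − 0.0607 = 0.0554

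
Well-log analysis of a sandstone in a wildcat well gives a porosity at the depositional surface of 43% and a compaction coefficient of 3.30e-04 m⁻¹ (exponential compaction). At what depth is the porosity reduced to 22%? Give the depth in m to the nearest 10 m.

Working in km (1 km = 1000 m; k in km⁻¹ = k in m⁻¹ × 1000):
Invert Athy's law: Z = ln(phi₀/phi) / k
Z = ln(0.43/0.22) / 0.33 = ln(1.955) / 0.33 = 0.6702 / 0.33 = 2.031 km

2030 m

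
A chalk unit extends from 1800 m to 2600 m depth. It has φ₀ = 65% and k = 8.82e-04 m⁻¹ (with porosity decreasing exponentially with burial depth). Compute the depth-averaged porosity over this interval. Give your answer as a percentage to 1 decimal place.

9.5%

Working in km (1 km = 1000 m; k in km⁻¹ = k in m⁻¹ × 1000):
⟨φ⟩ = (1/(d₂−d₁)) ∫ φ₀ e^(−kd) dd = φ₀·(e^(−k·d₁) − e^(−k·d₂)) / (k·(d₂−d₁))
e^(−0.882×1.8) = 0.2044; e^(−0.882×2.6) = 0.1009
⟨φ⟩ = 0.65 × (0.2044 − 0.1009) / (0.882 × 0.8) = 0.65 × 0.1466 = 0.0953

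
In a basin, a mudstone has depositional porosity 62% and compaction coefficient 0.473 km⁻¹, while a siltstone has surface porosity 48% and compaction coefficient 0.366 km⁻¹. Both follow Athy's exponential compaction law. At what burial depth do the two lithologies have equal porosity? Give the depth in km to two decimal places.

2.39 km

Set n₀ₐ e^(−cₐz) = n₀ᵦ e^(−cᵦz) ⇒ ln(n₀ₐ/n₀ᵦ) = (cₐ − cᵦ)·z
z = ln(0.62/0.48) / (0.473 − 0.366) = 0.2559 / 0.107 = 2.392 km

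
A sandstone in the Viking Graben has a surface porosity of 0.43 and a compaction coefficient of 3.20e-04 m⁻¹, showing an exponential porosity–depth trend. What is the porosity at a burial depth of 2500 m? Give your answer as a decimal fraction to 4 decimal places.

Working in km (1 km = 1000 m; k in km⁻¹ = k in m⁻¹ × 1000):
phi = phi₀·exp(−k·z) = 0.43 × exp(−0.32 × 2.5) = 0.43 × exp(−0.8)
  = 0.43 × 0.4493 = 0.1932

0.1932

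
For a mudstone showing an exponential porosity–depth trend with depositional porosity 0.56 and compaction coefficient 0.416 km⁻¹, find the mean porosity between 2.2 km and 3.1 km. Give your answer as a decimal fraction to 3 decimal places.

⟨phi⟩ = (1/(z₂−z₁)) ∫ phi₀ e^(−βz) dz = phi₀·(e^(−β·z₁) − e^(−β·z₂)) / (β·(z₂−z₁))
e^(−0.416×2.2) = 0.4004; e^(−0.416×3.1) = 0.2754
⟨phi⟩ = 0.56 × (0.4004 − 0.2754) / (0.416 × 0.9) = 0.56 × 0.3340 = 0.1870

0.187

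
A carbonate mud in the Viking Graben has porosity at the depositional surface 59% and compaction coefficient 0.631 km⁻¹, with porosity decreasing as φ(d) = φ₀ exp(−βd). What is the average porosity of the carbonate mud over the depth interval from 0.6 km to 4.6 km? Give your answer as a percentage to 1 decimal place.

14.7%

⟨φ⟩ = (1/(d₂−d₁)) ∫ φ₀ e^(−βd) dd = φ₀·(e^(−β·d₁) − e^(−β·d₂)) / (β·(d₂−d₁))
e^(−0.631×0.6) = 0.6848; e^(−0.631×4.6) = 0.0549
⟨φ⟩ = 0.59 × (0.6848 − 0.0549) / (0.631 × 4) = 0.59 × 0.2496 = 0.1473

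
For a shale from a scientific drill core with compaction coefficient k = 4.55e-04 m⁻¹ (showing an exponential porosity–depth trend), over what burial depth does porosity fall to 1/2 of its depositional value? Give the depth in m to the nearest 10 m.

Working in km (1 km = 1000 m; k in km⁻¹ = k in m⁻¹ × 1000):
phi/phi₀ = 1/2 ⇒ exp(−k·Z) = 1/2 ⇒ Z = ln(2) / k
Z = 0.6931 / 0.455 = 1.523 km

1520 m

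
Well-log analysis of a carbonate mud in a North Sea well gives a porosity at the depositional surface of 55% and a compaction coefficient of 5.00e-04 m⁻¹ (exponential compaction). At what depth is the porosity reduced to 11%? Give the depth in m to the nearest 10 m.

Working in km (1 km = 1000 m; c in km⁻¹ = c in m⁻¹ × 1000):
Invert Athy's law: d = ln(n₀/n) / c
d = ln(0.55/0.11) / 0.5 = ln(5) / 0.5 = 1.6094 / 0.5 = 3.219 km

3220 m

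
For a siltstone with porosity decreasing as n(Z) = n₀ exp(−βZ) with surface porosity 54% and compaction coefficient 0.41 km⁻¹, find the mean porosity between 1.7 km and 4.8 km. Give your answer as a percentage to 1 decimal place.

⟨n⟩ = (1/(Z₂−Z₁)) ∫ n₀ e^(−βZ) dZ = n₀·(e^(−β·Z₁) − e^(−β·Z₂)) / (β·(Z₂−Z₁))
e^(−0.41×1.7) = 0.4981; e^(−0.41×4.8) = 0.1397
⟨n⟩ = 0.54 × (0.4981 − 0.1397) / (0.41 × 3.1) = 0.54 × 0.2819 = 0.1522

15.2%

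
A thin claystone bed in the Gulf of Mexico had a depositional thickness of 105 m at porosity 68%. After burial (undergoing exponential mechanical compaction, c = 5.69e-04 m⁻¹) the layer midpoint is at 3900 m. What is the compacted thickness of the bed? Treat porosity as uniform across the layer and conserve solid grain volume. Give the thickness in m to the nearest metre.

Working in km (1 km = 1000 m; c in km⁻¹ = c in m⁻¹ × 1000):
Porosity at 3.9 km: n = 0.68·exp(−0.569×3.9) = 0.0739
Solid-volume conservation: h(1−n) = h₀(1−n₀) ⇒ h = h₀·(1−n₀)/(1−n)
h = 0.105 × (1 − 0.68)/(1 − 0.0739) = 0.105 × 0.3455 = 0.0363 km

36 m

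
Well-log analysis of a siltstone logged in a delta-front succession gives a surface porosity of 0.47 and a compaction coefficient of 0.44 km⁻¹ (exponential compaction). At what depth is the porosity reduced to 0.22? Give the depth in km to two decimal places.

1.73 km

Invert Athy's law: Z = ln(phi₀/phi) / c
Z = ln(0.47/0.22) / 0.44 = ln(2.136) / 0.44 = 0.7591 / 0.44 = 1.725 km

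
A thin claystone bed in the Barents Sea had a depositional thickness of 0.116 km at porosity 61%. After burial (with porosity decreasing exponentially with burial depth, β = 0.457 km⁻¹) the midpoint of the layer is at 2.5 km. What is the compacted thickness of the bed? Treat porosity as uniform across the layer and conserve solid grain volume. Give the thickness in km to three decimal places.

Porosity at 2.5 km: n = 0.61·exp(−0.457×2.5) = 0.1946
Solid-volume conservation: h(1−n) = h₀(1−n₀) ⇒ h = h₀·(1−n₀)/(1−n)
h = 0.116 × (1 − 0.61)/(1 − 0.1946) = 0.116 × 0.4842 = 0.0562 km

0.056 km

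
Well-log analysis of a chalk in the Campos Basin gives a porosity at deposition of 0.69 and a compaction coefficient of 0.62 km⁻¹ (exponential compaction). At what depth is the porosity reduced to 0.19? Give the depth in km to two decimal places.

2.08 km

Invert Athy's law: d = ln(φ₀/φ) / k
d = ln(0.69/0.19) / 0.62 = ln(3.632) / 0.62 = 1.2897 / 0.62 = 2.080 km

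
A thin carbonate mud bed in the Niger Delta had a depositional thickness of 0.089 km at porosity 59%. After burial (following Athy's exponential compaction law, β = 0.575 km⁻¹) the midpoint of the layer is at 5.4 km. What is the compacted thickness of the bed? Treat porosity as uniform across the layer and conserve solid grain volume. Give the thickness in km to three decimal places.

Porosity at 5.4 km: n = 0.59·exp(−0.575×5.4) = 0.0264
Solid-volume conservation: h(1−n) = h₀(1−n₀) ⇒ h = h₀·(1−n₀)/(1−n)
h = 0.089 × (1 − 0.59)/(1 − 0.0264) = 0.089 × 0.4211 = 0.0375 km

0.037 km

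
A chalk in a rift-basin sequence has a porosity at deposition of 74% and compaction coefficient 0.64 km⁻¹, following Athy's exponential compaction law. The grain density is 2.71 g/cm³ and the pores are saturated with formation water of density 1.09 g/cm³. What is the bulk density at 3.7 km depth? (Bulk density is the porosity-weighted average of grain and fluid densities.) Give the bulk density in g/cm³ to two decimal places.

Porosity at depth: phi = 0.74·exp(−0.64×3.7) = 0.74×0.0937 = 0.0693
Bulk density: ρ_b = (1−phi)ρ_g + phi·ρ_f = 0.9307×2.71 + 0.0693×1.09
       = 2.522 + 0.076 = 2.598 g/cm³

2.60 g/cm³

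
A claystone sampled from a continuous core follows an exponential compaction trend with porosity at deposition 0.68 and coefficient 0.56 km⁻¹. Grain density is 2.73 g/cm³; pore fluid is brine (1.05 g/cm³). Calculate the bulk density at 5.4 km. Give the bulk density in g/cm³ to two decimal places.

Porosity at depth: phi = 0.68·exp(−0.56×5.4) = 0.68×0.0486 = 0.0331
Bulk density: ρ_b = (1−phi)ρ_g + phi·ρ_f = 0.9669×2.73 + 0.0331×1.05
       = 2.640 + 0.035 = 2.674 g/cm³

2.67 g/cm³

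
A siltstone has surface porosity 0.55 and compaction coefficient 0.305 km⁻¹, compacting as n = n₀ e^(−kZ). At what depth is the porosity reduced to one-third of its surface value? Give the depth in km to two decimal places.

n/n₀ = 1/3 ⇒ exp(−k·Z) = 1/3 ⇒ Z = ln(3) / k
Z = 1.0986 / 0.305 = 3.602 km

3.60 km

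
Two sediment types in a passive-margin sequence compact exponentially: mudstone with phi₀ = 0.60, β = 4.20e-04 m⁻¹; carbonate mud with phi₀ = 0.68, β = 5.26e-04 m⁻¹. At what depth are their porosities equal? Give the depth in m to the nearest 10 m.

1180 m

Working in km (1 km = 1000 m; β in km⁻¹ = β in m⁻¹ × 1000):
Set phi₀ₐ e^(−βₐd) = phi₀ᵦ e^(−βᵦd) ⇒ ln(phi₀ₐ/phi₀ᵦ) = (βₐ − βᵦ)·d
d = ln(0.6/0.68) / (0.42 − 0.526) = -0.1252 / -0.106 = 1.181 km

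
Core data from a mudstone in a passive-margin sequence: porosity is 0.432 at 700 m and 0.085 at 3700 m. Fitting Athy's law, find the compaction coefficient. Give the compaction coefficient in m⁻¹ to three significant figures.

Working in km (1 km = 1000 m; c in km⁻¹ = c in m⁻¹ × 1000):
Athy: n(d) = n₀ e^(−cd) ⇒ n₁/n₂ = e^{c(d₂−d₁)} ⇒ c = ln(n₁/n₂)/(d₂−d₁)
c = ln(0.432/0.085) / (3.7 − 0.7) = ln(5.082) / 3 = 1.6258 / 3 = 0.5419 km⁻¹

0.000542 m⁻¹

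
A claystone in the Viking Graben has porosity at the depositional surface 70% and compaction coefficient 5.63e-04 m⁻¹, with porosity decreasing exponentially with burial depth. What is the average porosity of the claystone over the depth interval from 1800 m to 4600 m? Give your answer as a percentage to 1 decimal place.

12.8%

Working in km (1 km = 1000 m; k in km⁻¹ = k in m⁻¹ × 1000):
⟨phi⟩ = (1/(z₂−z₁)) ∫ phi₀ e^(−kz) dz = phi₀·(e^(−k·z₁) − e^(−k·z₂)) / (k·(z₂−z₁))
e^(−0.563×1.8) = 0.3630; e^(−0.563×4.6) = 0.0750
⟨phi⟩ = 0.7 × (0.3630 − 0.0750) / (0.563 × 2.8) = 0.7 × 0.1827 = 0.1279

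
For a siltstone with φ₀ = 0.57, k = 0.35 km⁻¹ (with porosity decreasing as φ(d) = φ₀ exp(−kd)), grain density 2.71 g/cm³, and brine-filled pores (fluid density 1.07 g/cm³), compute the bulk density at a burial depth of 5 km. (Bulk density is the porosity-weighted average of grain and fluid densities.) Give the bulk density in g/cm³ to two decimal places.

2.55 g/cm³

Porosity at depth: φ = 0.57·exp(−0.35×5) = 0.57×0.1738 = 0.0991
Bulk density: ρ_b = (1−φ)ρ_g + φ·ρ_f = 0.9009×2.71 + 0.0991×1.07
       = 2.442 + 0.106 = 2.548 g/cm³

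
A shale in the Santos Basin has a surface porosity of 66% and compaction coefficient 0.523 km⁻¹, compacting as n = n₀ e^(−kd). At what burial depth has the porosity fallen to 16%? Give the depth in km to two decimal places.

2.71 km

Invert Athy's law: d = ln(n₀/n) / k
d = ln(0.66/0.16) / 0.523 = ln(4.125) / 0.523 = 1.4171 / 0.523 = 2.709 km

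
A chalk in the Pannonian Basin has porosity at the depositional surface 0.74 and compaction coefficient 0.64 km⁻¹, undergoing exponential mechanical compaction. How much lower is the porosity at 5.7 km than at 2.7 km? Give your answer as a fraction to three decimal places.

0.112

φ(2.7) = 0.74·e^(−0.64×2.7) = 0.1315
φ(5.7) = 0.74·e^(−0.64×5.7) = 0.0193
Δφ = 0.1315 − 0.0193 = 0.1122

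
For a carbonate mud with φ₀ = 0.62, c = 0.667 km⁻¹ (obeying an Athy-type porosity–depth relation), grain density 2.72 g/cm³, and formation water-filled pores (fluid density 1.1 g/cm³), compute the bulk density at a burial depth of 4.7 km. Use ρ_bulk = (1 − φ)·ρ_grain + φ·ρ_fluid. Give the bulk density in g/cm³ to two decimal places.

Porosity at depth: φ = 0.62·exp(−0.667×4.7) = 0.62×0.0435 = 0.0270
Bulk density: ρ_b = (1−φ)ρ_g + φ·ρ_f = 0.9730×2.72 + 0.0270×1.1
       = 2.647 + 0.030 = 2.676 g/cm³

2.68 g/cm³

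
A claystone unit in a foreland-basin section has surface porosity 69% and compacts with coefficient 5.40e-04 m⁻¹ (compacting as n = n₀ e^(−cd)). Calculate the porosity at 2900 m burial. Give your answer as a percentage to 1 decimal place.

Working in km (1 km = 1000 m; c in km⁻¹ = c in m⁻¹ × 1000):
n = n₀·exp(−c·d) = 0.69 × exp(−0.54 × 2.9) = 0.69 × exp(−1.566)
  = 0.69 × 0.2089 = 0.1441

14.4%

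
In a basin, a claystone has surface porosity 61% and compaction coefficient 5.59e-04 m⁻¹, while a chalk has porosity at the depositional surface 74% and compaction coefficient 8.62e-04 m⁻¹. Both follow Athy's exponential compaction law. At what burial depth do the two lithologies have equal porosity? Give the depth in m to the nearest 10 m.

Working in km (1 km = 1000 m; β in km⁻¹ = β in m⁻¹ × 1000):
Set φ₀ₐ e^(−βₐd) = φ₀ᵦ e^(−βᵦd) ⇒ ln(φ₀ₐ/φ₀ᵦ) = (βₐ − βᵦ)·d
d = ln(0.61/0.74) / (0.559 − 0.862) = -0.1932 / -0.303 = 0.638 km

640 m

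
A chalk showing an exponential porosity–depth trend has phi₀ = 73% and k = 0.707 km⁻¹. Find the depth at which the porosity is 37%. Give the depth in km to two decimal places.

0.96 km

Invert Athy's law: d = ln(phi₀/phi) / k
d = ln(0.73/0.37) / 0.707 = ln(1.973) / 0.707 = 0.6795 / 0.707 = 0.961 km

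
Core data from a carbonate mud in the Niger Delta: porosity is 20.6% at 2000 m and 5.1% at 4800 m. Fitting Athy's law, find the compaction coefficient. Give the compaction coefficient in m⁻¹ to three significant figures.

0.000499 m⁻¹

Working in km (1 km = 1000 m; β in km⁻¹ = β in m⁻¹ × 1000):
Athy: n(d) = n₀ e^(−βd) ⇒ n₁/n₂ = e^{β(d₂−d₁)} ⇒ β = ln(n₁/n₂)/(d₂−d₁)
β = ln(0.206/0.051) / (4.8 − 2) = ln(4.039) / 2.8 = 1.3961 / 2.8 = 0.4986 km⁻¹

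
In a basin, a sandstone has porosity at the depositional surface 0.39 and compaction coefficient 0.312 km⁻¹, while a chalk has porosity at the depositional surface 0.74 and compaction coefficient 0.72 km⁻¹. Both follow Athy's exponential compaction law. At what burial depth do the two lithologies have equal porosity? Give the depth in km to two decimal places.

Set phi₀ₐ e^(−cₐd) = phi₀ᵦ e^(−cᵦd) ⇒ ln(phi₀ₐ/phi₀ᵦ) = (cₐ − cᵦ)·d
d = ln(0.39/0.74) / (0.312 − 0.72) = -0.6405 / -0.408 = 1.570 km

1.57 km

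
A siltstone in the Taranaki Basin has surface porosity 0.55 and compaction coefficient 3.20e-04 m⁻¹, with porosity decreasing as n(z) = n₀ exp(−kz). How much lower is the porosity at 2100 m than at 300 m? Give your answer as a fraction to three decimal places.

Working in km (1 km = 1000 m; k in km⁻¹ = k in m⁻¹ × 1000):
n(0.3) = 0.55·e^(−0.32×0.3) = 0.4997
n(2.1) = 0.55·e^(−0.32×2.1) = 0.2809
Δn = 0.4997 − 0.2809 = 0.2188

0.219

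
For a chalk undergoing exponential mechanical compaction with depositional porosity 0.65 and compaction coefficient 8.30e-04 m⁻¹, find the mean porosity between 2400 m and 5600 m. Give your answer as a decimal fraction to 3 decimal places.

0.031

Working in km (1 km = 1000 m; k in km⁻¹ = k in m⁻¹ × 1000):
⟨φ⟩ = (1/(Z₂−Z₁)) ∫ φ₀ e^(−kZ) dZ = φ₀·(e^(−k·Z₁) − e^(−k·Z₂)) / (k·(Z₂−Z₁))
e^(−0.83×2.4) = 0.1364; e^(−0.83×5.6) = 0.0096
⟨φ⟩ = 0.65 × (0.1364 − 0.0096) / (0.83 × 3.2) = 0.65 × 0.0478 = 0.0310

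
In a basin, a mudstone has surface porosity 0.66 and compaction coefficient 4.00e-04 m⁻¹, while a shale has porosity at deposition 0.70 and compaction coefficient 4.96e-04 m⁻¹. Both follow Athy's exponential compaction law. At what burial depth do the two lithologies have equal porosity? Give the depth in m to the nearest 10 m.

Working in km (1 km = 1000 m; β in km⁻¹ = β in m⁻¹ × 1000):
Set n₀ₐ e^(−βₐZ) = n₀ᵦ e^(−βᵦZ) ⇒ ln(n₀ₐ/n₀ᵦ) = (βₐ − βᵦ)·Z
Z = ln(0.66/0.7) / (0.4 − 0.496) = -0.0588 / -0.096 = 0.613 km

610 m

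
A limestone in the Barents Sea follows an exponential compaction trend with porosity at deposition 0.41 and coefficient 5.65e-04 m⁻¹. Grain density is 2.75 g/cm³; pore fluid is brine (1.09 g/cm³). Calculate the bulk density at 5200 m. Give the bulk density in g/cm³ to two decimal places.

Working in km (1 km = 1000 m; β in km⁻¹ = β in m⁻¹ × 1000):
Porosity at depth: phi = 0.41·exp(−0.565×5.2) = 0.41×0.0530 = 0.0217
Bulk density: ρ_b = (1−phi)ρ_g + phi·ρ_f = 0.9783×2.75 + 0.0217×1.09
       = 2.690 + 0.024 = 2.714 g/cm³

2.71 g/cm³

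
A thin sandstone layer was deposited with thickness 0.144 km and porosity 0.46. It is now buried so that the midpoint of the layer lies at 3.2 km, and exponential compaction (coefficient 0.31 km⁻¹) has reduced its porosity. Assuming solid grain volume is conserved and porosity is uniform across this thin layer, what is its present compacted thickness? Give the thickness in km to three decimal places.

Porosity at 3.2 km: φ = 0.46·exp(−0.31×3.2) = 0.1706
Solid-volume conservation: h(1−φ) = h₀(1−φ₀) ⇒ h = h₀·(1−φ₀)/(1−φ)
h = 0.144 × (1 − 0.46)/(1 − 0.1706) = 0.144 × 0.6511 = 0.0938 km

0.094 km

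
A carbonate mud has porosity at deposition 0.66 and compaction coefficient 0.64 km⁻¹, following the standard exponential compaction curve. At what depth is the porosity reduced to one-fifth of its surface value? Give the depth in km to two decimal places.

2.51 km

phi/phi₀ = 1/5 ⇒ exp(−c·d) = 1/5 ⇒ d = ln(5) / c
d = 1.6094 / 0.64 = 2.515 km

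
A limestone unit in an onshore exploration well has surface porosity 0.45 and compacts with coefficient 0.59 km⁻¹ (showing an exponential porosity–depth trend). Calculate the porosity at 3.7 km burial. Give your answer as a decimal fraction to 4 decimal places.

phi = phi₀·exp(−k·d) = 0.45 × exp(−0.59 × 3.7) = 0.45 × exp(−2.183)
  = 0.45 × 0.1127 = 0.0507

0.0507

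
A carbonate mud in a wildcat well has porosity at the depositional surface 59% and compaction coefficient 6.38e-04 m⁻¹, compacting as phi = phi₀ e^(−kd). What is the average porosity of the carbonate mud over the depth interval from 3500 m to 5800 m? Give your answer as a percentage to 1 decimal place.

3.3%

Working in km (1 km = 1000 m; k in km⁻¹ = k in m⁻¹ × 1000):
⟨phi⟩ = (1/(d₂−d₁)) ∫ phi₀ e^(−kd) dd = phi₀·(e^(−k·d₁) − e^(−k·d₂)) / (k·(d₂−d₁))
e^(−0.638×3.5) = 0.1072; e^(−0.638×5.8) = 0.0247
⟨phi⟩ = 0.59 × (0.1072 − 0.0247) / (0.638 × 2.3) = 0.59 × 0.0562 = 0.0332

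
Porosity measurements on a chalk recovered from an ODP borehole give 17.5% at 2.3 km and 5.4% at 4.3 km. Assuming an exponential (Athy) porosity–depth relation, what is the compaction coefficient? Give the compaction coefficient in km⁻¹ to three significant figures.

Athy: n(Z) = n₀ e^(−βZ) ⇒ n₁/n₂ = e^{β(Z₂−Z₁)} ⇒ β = ln(n₁/n₂)/(Z₂−Z₁)
β = ln(0.175/0.054) / (4.3 − 2.3) = ln(3.241) / 2 = 1.1758 / 2 = 0.5879 km⁻¹

0.588 km⁻¹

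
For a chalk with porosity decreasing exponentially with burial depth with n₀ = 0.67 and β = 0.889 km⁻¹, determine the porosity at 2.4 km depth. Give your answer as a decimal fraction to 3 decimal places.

n = n₀·exp(−β·d) = 0.67 × exp(−0.889 × 2.4) = 0.67 × exp(−2.134)
  = 0.67 × 0.1184 = 0.0793

0.079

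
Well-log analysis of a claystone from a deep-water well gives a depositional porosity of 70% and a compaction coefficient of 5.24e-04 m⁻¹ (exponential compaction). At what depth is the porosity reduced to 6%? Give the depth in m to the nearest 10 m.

Working in km (1 km = 1000 m; c in km⁻¹ = c in m⁻¹ × 1000):
Invert Athy's law: d = ln(φ₀/φ) / c
d = ln(0.7/0.06) / 0.524 = ln(11.67) / 0.524 = 2.4567 / 0.524 = 4.688 km

4690 m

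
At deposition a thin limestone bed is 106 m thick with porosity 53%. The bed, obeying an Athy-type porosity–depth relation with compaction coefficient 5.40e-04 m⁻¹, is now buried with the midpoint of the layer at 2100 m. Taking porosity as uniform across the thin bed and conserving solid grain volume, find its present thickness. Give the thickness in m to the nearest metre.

60 m

Working in km (1 km = 1000 m; β in km⁻¹ = β in m⁻¹ × 1000):
Porosity at 2.1 km: φ = 0.53·exp(−0.54×2.1) = 0.1705
Solid-volume conservation: h(1−φ) = h₀(1−φ₀) ⇒ h = h₀·(1−φ₀)/(1−φ)
h = 0.106 × (1 − 0.53)/(1 − 0.1705) = 0.106 × 0.5666 = 0.0601 km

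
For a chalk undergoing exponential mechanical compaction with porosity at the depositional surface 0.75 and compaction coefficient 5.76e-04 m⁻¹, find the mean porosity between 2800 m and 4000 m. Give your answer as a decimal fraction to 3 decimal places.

0.108

Working in km (1 km = 1000 m; β in km⁻¹ = β in m⁻¹ × 1000):
⟨n⟩ = (1/(Z₂−Z₁)) ∫ n₀ e^(−βZ) dZ = n₀·(e^(−β·Z₁) − e^(−β·Z₂)) / (β·(Z₂−Z₁))
e^(−0.576×2.8) = 0.1993; e^(−0.576×4) = 0.0999
⟨n⟩ = 0.75 × (0.1993 − 0.0999) / (0.576 × 1.2) = 0.75 × 0.1439 = 0.1079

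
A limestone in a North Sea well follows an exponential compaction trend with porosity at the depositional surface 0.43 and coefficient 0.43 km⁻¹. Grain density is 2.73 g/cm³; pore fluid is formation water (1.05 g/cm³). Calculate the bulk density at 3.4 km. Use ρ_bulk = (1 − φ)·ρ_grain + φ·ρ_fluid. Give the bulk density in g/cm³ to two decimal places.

2.56 g/cm³

Porosity at depth: φ = 0.43·exp(−0.43×3.4) = 0.43×0.2318 = 0.0997
Bulk density: ρ_b = (1−φ)ρ_g + φ·ρ_f = 0.9003×2.73 + 0.0997×1.05
       = 2.458 + 0.105 = 2.563 g/cm³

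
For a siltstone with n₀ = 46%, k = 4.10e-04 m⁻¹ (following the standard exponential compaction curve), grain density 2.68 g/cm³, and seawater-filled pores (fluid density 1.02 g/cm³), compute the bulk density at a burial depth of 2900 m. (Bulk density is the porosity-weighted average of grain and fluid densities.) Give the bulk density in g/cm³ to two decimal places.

2.45 g/cm³

Working in km (1 km = 1000 m; k in km⁻¹ = k in m⁻¹ × 1000):
Porosity at depth: n = 0.46·exp(−0.41×2.9) = 0.46×0.3045 = 0.1401
Bulk density: ρ_b = (1−n)ρ_g + n·ρ_f = 0.8599×2.68 + 0.1401×1.02
       = 2.305 + 0.143 = 2.447 g/cm³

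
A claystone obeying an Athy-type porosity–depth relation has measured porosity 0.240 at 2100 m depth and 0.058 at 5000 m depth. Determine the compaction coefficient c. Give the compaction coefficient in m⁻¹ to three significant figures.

Working in km (1 km = 1000 m; c in km⁻¹ = c in m⁻¹ × 1000):
Athy: n(d) = n₀ e^(−cd) ⇒ n₁/n₂ = e^{c(d₂−d₁)} ⇒ c = ln(n₁/n₂)/(d₂−d₁)
c = ln(0.24/0.058) / (5 − 2.1) = ln(4.138) / 2.9 = 1.4202 / 2.9 = 0.4897 km⁻¹

0.000490 m⁻¹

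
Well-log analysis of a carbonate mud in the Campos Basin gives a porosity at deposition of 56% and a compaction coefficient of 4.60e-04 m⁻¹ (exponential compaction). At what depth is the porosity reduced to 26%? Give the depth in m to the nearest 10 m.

1670 m

Working in km (1 km = 1000 m; β in km⁻¹ = β in m⁻¹ × 1000):
Invert Athy's law: z = ln(n₀/n) / β
z = ln(0.56/0.26) / 0.46 = ln(2.154) / 0.46 = 0.7673 / 0.46 = 1.668 km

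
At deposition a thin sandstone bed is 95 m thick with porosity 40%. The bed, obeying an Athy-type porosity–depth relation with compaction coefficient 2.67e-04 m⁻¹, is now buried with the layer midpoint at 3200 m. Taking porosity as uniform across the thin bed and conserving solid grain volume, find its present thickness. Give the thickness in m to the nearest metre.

Working in km (1 km = 1000 m; β in km⁻¹ = β in m⁻¹ × 1000):
Porosity at 3.2 km: φ = 0.4·exp(−0.267×3.2) = 0.1702
Solid-volume conservation: h(1−φ) = h₀(1−φ₀) ⇒ h = h₀·(1−φ₀)/(1−φ)
h = 0.095 × (1 − 0.4)/(1 − 0.1702) = 0.095 × 0.7231 = 0.0687 km

69 m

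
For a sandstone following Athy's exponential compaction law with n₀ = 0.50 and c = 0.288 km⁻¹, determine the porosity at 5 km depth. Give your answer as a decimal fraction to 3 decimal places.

0.118

n = n₀·exp(−c·d) = 0.5 × exp(−0.288 × 5) = 0.5 × exp(−1.44)
  = 0.5 × 0.2369 = 0.1185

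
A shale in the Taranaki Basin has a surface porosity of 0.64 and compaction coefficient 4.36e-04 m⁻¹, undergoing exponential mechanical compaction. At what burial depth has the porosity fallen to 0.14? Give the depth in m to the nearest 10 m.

Working in km (1 km = 1000 m; β in km⁻¹ = β in m⁻¹ × 1000):
Invert Athy's law: z = ln(n₀/n) / β
z = ln(0.64/0.14) / 0.436 = ln(4.571) / 0.436 = 1.5198 / 0.436 = 3.486 km

3490 m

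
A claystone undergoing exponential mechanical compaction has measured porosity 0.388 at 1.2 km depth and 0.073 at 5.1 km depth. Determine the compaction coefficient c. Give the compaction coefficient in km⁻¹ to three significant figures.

0.428 km⁻¹

Athy: phi(d) = phi₀ e^(−cd) ⇒ phi₁/phi₂ = e^{c(d₂−d₁)} ⇒ c = ln(phi₁/phi₂)/(d₂−d₁)
c = ln(0.388/0.073) / (5.1 − 1.2) = ln(5.315) / 3.9 = 1.6705 / 3.9 = 0.4283 km⁻¹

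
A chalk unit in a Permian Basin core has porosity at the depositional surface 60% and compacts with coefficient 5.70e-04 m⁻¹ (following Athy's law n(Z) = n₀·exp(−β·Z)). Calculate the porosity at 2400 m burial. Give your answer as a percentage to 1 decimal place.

15.3%

Working in km (1 km = 1000 m; β in km⁻¹ = β in m⁻¹ × 1000):
n = n₀·exp(−β·Z) = 0.6 × exp(−0.57 × 2.4) = 0.6 × exp(−1.368)
  = 0.6 × 0.2546 = 0.1528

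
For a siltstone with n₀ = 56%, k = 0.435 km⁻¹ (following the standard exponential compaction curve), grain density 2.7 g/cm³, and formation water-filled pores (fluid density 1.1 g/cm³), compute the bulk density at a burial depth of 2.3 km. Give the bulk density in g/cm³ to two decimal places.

2.37 g/cm³

Porosity at depth: n = 0.56·exp(−0.435×2.3) = 0.56×0.3677 = 0.2059
Bulk density: ρ_b = (1−n)ρ_g + n·ρ_f = 0.7941×2.7 + 0.2059×1.1
       = 2.144 + 0.227 = 2.371 g/cm³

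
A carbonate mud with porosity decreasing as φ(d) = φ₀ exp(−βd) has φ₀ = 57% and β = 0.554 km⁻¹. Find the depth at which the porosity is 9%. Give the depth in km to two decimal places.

3.33 km

Invert Athy's law: d = ln(φ₀/φ) / β
d = ln(0.57/0.09) / 0.554 = ln(6.333) / 0.554 = 1.8458 / 0.554 = 3.332 km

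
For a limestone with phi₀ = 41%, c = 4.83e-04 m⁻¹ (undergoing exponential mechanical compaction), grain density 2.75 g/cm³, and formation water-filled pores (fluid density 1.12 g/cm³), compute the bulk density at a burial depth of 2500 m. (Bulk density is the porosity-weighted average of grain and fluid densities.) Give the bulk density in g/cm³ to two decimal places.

Working in km (1 km = 1000 m; c in km⁻¹ = c in m⁻¹ × 1000):
Porosity at depth: phi = 0.41·exp(−0.483×2.5) = 0.41×0.2989 = 0.1226
Bulk density: ρ_b = (1−phi)ρ_g + phi·ρ_f = 0.8774×2.75 + 0.1226×1.12
       = 2.413 + 0.137 = 2.550 g/cm³

2.55 g/cm³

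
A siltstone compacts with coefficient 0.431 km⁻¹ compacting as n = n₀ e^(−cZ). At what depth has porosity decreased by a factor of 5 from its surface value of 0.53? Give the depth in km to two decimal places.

3.73 km

n/n₀ = 1/5 ⇒ exp(−c·Z) = 1/5 ⇒ Z = ln(5) / c
Z = 1.6094 / 0.431 = 3.734 km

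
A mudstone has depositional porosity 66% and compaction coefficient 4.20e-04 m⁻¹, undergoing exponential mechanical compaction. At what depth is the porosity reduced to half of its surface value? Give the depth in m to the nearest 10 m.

1650 m

Working in km (1 km = 1000 m; k in km⁻¹ = k in m⁻¹ × 1000):
n/n₀ = 1/2 ⇒ exp(−k·d) = 1/2 ⇒ d = ln(2) / k
d = 0.6931 / 0.42 = 1.650 km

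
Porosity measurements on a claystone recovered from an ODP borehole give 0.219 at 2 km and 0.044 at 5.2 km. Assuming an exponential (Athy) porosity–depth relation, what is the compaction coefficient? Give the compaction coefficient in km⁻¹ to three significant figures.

0.502 km⁻¹

Athy: phi(d) = phi₀ e^(−βd) ⇒ phi₁/phi₂ = e^{β(d₂−d₁)} ⇒ β = ln(phi₁/phi₂)/(d₂−d₁)
β = ln(0.219/0.044) / (5.2 − 2) = ln(4.977) / 3.2 = 1.6049 / 3.2 = 0.5015 km⁻¹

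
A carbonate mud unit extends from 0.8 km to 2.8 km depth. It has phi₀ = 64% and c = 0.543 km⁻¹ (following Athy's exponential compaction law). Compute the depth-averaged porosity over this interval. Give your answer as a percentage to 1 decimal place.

25.3%

⟨phi⟩ = (1/(z₂−z₁)) ∫ phi₀ e^(−cz) dz = phi₀·(e^(−c·z₁) − e^(−c·z₂)) / (c·(z₂−z₁))
e^(−0.543×0.8) = 0.6477; e^(−0.543×2.8) = 0.2186
⟨phi⟩ = 0.64 × (0.6477 − 0.2186) / (0.543 × 2) = 0.64 × 0.3951 = 0.2528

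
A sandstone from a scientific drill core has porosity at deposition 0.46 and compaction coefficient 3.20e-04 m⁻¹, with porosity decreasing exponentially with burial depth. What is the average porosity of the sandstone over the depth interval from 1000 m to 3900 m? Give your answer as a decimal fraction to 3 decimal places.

0.218

Working in km (1 km = 1000 m; c in km⁻¹ = c in m⁻¹ × 1000):
⟨n⟩ = (1/(Z₂−Z₁)) ∫ n₀ e^(−cZ) dZ = n₀·(e^(−c·Z₁) − e^(−c·Z₂)) / (c·(Z₂−Z₁))
e^(−0.32×1) = 0.7261; e^(−0.32×3.9) = 0.2871
⟨n⟩ = 0.46 × (0.7261 − 0.2871) / (0.32 × 2.9) = 0.46 × 0.4731 = 0.2176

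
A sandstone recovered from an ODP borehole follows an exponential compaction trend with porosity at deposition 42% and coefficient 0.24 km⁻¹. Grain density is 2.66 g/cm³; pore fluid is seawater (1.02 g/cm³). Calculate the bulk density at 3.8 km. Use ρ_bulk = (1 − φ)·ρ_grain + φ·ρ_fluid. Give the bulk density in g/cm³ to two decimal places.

Porosity at depth: φ = 0.42·exp(−0.24×3.8) = 0.42×0.4017 = 0.1687
Bulk density: ρ_b = (1−φ)ρ_g + φ·ρ_f = 0.8313×2.66 + 0.1687×1.02
       = 2.211 + 0.172 = 2.383 g/cm³

2.38 g/cm³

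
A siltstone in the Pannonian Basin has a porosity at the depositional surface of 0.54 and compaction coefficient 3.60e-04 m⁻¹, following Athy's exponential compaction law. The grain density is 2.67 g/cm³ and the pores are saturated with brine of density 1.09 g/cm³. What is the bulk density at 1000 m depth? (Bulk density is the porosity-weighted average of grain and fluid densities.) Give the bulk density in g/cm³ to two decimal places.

Working in km (1 km = 1000 m; c in km⁻¹ = c in m⁻¹ × 1000):
Porosity at depth: n = 0.54·exp(−0.36×1) = 0.54×0.6977 = 0.3767
Bulk density: ρ_b = (1−n)ρ_g + n·ρ_f = 0.6233×2.67 + 0.3767×1.09
       = 1.664 + 0.411 = 2.075 g/cm³

2.07 g/cm³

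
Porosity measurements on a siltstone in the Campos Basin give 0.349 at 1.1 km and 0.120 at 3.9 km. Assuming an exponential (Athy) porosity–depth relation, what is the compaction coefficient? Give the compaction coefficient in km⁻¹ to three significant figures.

Athy: n(d) = n₀ e^(−βd) ⇒ n₁/n₂ = e^{β(d₂−d₁)} ⇒ β = ln(n₁/n₂)/(d₂−d₁)
β = ln(0.349/0.12) / (3.9 − 1.1) = ln(2.908) / 2.8 = 1.0676 / 2.8 = 0.3813 km⁻¹

0.381 km⁻¹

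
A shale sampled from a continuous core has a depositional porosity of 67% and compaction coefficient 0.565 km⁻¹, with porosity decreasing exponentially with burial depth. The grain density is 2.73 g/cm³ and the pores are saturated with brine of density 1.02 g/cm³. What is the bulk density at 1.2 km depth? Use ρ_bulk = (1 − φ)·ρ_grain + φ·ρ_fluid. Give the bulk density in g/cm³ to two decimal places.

2.15 g/cm³

Porosity at depth: phi = 0.67·exp(−0.565×1.2) = 0.67×0.5076 = 0.3401
Bulk density: ρ_b = (1−phi)ρ_g + phi·ρ_f = 0.6599×2.73 + 0.3401×1.02
       = 1.801 + 0.347 = 2.148 g/cm³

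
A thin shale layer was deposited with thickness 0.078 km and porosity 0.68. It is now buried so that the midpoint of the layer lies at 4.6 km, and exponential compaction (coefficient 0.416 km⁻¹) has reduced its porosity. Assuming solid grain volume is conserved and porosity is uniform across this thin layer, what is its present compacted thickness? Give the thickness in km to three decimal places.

Porosity at 4.6 km: φ = 0.68·exp(−0.416×4.6) = 0.1003
Solid-volume conservation: h(1−φ) = h₀(1−φ₀) ⇒ h = h₀·(1−φ₀)/(1−φ)
h = 0.078 × (1 − 0.68)/(1 − 0.1003) = 0.078 × 0.3557 = 0.0277 km

0.028 km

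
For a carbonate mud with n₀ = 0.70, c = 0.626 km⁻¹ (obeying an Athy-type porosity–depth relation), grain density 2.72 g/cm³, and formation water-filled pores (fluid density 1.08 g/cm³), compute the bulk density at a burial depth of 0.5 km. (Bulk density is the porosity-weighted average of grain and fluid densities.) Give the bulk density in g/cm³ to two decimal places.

1.88 g/cm³

Porosity at depth: n = 0.7·exp(−0.626×0.5) = 0.7×0.7312 = 0.5119
Bulk density: ρ_b = (1−n)ρ_g + n·ρ_f = 0.4881×2.72 + 0.5119×1.08
       = 1.328 + 0.553 = 1.881 g/cm³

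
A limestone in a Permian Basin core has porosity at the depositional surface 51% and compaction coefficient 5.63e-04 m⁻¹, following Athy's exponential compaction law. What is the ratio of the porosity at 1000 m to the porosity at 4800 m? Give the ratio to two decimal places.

8.49

Working in km (1 km = 1000 m; β in km⁻¹ = β in m⁻¹ × 1000):
phi(z₁)/phi(z₂) = e^(−β·z₁)/e^(−β·z₂) = e^{β(z₂−z₁)}
= exp(0.563 × 3.8) = exp(2.139) = 8.4943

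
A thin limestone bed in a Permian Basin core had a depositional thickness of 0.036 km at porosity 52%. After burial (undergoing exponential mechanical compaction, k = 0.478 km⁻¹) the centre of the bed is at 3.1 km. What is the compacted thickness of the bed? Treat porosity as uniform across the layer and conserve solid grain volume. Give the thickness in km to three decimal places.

0.020 km

Porosity at 3.1 km: phi = 0.52·exp(−0.478×3.1) = 0.1182
Solid-volume conservation: h(1−phi) = h₀(1−phi₀) ⇒ h = h₀·(1−phi₀)/(1−phi)
h = 0.036 × (1 − 0.52)/(1 − 0.1182) = 0.036 × 0.5443 = 0.0196 km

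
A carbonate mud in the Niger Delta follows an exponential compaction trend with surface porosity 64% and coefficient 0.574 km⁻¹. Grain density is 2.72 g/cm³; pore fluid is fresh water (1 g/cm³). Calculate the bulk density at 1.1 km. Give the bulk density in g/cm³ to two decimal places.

Porosity at depth: n = 0.64·exp(−0.574×1.1) = 0.64×0.5318 = 0.3404
Bulk density: ρ_b = (1−n)ρ_g + n·ρ_f = 0.6596×2.72 + 0.3404×1
       = 1.794 + 0.340 = 2.135 g/cm³

2.13 g/cm³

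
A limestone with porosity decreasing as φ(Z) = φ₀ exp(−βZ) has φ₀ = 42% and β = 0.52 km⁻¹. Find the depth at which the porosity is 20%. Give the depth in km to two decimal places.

Invert Athy's law: Z = ln(φ₀/φ) / β
Z = ln(0.42/0.2) / 0.52 = ln(2.1) / 0.52 = 0.7419 / 0.52 = 1.427 km

1.43 km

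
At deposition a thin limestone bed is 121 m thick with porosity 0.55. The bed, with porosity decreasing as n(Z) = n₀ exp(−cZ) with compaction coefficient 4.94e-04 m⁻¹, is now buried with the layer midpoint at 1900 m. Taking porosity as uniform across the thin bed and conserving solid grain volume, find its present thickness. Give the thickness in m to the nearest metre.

Working in km (1 km = 1000 m; c in km⁻¹ = c in m⁻¹ × 1000):
Porosity at 1.9 km: n = 0.55·exp(−0.494×1.9) = 0.2151
Solid-volume conservation: h(1−n) = h₀(1−n₀) ⇒ h = h₀·(1−n₀)/(1−n)
h = 0.121 × (1 − 0.55)/(1 − 0.2151) = 0.121 × 0.5734 = 0.0694 km

69 m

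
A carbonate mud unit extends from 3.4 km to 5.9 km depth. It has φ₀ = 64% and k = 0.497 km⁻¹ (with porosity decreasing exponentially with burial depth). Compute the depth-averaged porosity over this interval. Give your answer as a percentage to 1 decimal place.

6.8%

⟨φ⟩ = (1/(z₂−z₁)) ∫ φ₀ e^(−kz) dz = φ₀·(e^(−k·z₁) − e^(−k·z₂)) / (k·(z₂−z₁))
e^(−0.497×3.4) = 0.1846; e^(−0.497×5.9) = 0.0533
⟨φ⟩ = 0.64 × (0.1846 − 0.0533) / (0.497 × 2.5) = 0.64 × 0.1057 = 0.0676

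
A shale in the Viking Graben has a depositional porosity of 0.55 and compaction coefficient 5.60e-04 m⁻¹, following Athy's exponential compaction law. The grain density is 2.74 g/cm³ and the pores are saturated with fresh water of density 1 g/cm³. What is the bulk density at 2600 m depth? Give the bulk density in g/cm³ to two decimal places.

2.52 g/cm³

Working in km (1 km = 1000 m; c in km⁻¹ = c in m⁻¹ × 1000):
Porosity at depth: φ = 0.55·exp(−0.56×2.6) = 0.55×0.2332 = 0.1282
Bulk density: ρ_b = (1−φ)ρ_g + φ·ρ_f = 0.8718×2.74 + 0.1282×1
       = 2.389 + 0.128 = 2.517 g/cm³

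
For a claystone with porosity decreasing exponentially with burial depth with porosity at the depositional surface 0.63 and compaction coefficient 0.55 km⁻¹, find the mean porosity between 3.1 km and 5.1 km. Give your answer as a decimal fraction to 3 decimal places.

⟨φ⟩ = (1/(z₂−z₁)) ∫ φ₀ e^(−cz) dz = φ₀·(e^(−c·z₁) − e^(−c·z₂)) / (c·(z₂−z₁))
e^(−0.55×3.1) = 0.1818; e^(−0.55×5.1) = 0.0605
⟨φ⟩ = 0.63 × (0.1818 − 0.0605) / (0.55 × 2) = 0.63 × 0.1102 = 0.0695

0.069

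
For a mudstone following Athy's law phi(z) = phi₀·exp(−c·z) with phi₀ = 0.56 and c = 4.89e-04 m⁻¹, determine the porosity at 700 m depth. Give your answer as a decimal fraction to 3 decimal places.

Working in km (1 km = 1000 m; c in km⁻¹ = c in m⁻¹ × 1000):
phi = phi₀·exp(−c·z) = 0.56 × exp(−0.489 × 0.7) = 0.56 × exp(−0.3423)
  = 0.56 × 0.7101 = 0.3977

0.398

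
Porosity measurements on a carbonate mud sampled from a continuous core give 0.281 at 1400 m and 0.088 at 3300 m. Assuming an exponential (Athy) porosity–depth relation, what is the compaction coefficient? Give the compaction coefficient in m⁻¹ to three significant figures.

0.000611 m⁻¹

Working in km (1 km = 1000 m; k in km⁻¹ = k in m⁻¹ × 1000):
Athy: φ(d) = φ₀ e^(−kd) ⇒ φ₁/φ₂ = e^{k(d₂−d₁)} ⇒ k = ln(φ₁/φ₂)/(d₂−d₁)
k = ln(0.281/0.088) / (3.3 − 1.4) = ln(3.193) / 1.9 = 1.1610 / 1.9 = 0.6111 km⁻¹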